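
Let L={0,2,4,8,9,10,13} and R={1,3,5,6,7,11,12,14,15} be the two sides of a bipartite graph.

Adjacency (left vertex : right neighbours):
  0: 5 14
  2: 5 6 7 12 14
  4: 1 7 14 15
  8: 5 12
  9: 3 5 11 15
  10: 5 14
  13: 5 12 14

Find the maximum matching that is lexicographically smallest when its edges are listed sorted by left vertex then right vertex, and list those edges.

Lex-smallest maximum matching: {(0,5), (2,6), (4,1), (8,12), (9,3), (10,14)}

|M| = 6 (so the lex-smallest maximum matching has 6 edges)
process left vertices in ascending order; for each, take the smallest-labelled available neighbour that still permits 6 edges overall, or leave it unmatched if none does
lex-smallest matching: {0-5, 2-6, 4-1, 8-12, 9-3, 10-14}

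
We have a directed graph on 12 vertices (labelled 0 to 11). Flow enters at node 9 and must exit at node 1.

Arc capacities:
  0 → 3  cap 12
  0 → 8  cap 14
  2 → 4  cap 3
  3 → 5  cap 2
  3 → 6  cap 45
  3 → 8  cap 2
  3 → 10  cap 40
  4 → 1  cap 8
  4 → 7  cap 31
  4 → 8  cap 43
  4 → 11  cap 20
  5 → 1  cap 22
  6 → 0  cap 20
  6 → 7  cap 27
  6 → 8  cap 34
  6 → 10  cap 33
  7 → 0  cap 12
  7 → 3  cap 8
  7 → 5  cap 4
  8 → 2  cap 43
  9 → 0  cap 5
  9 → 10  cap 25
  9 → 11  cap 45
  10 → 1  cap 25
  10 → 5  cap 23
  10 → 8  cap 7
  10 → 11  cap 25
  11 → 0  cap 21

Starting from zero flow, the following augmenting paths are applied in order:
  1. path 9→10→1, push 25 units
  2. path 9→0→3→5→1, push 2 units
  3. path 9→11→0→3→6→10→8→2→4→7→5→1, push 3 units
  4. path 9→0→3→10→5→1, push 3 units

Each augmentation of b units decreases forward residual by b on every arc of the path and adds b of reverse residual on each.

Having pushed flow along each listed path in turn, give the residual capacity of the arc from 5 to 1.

after path 1 (9→10→1, push 25): res(5,1)=22
after path 2 (9→0→3→5→1, push 2): res(5,1)=20
after path 3 (9→11→0→3→6→10→8→2→4→7→5→1, push 3): res(5,1)=17
after path 4 (9→0→3→10→5→1, push 3): res(5,1)=14

Residual capacity of (5,1): 14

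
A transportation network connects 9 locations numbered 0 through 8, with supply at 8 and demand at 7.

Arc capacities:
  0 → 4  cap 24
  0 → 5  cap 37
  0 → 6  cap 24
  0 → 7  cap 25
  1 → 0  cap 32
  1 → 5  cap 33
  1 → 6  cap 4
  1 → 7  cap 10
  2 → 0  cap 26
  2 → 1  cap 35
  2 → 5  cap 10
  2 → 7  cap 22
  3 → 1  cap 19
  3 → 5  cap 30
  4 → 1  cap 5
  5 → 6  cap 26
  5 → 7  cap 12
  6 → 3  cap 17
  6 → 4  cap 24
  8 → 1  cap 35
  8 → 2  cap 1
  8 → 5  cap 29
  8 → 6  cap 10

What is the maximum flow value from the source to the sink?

augment #1: 8→1→7 bottleneck 10, total now 10
augment #2: 8→2→7 bottleneck 1, total now 11
augment #3: 8→5→7 bottleneck 12, total now 23
augment #4: 8→1→0→7 bottleneck 25, total now 48

Maximum flow value: 48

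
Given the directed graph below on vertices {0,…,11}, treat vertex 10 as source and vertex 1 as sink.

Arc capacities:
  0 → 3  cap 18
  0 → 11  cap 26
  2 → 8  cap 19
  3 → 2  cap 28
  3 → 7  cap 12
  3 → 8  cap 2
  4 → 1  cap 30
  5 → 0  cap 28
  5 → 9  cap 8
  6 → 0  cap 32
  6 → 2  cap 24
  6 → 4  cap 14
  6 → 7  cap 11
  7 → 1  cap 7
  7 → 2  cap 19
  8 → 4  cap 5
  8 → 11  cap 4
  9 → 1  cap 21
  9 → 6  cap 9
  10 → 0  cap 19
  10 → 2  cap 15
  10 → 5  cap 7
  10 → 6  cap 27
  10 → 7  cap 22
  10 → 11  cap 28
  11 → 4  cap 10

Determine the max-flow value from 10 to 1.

augment #1: 10→7→1 bottleneck 7, total now 7
augment #2: 10→5→9→1 bottleneck 7, total now 14
augment #3: 10→6→4→1 bottleneck 14, total now 28
augment #4: 10→11→4→1 bottleneck 10, total now 38
augment #5: 10→2→8→4→1 bottleneck 5, total now 43

Maximum flow value: 43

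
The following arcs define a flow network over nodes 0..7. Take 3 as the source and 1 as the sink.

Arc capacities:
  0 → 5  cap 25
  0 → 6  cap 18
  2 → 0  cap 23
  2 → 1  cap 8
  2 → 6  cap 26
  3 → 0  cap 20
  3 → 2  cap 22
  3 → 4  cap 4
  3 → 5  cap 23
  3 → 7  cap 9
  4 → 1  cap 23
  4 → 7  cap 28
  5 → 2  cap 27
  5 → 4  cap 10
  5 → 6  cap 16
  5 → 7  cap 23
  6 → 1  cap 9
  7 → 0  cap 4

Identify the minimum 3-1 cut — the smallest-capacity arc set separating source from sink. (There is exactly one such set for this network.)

augment #1: 3→2→1 push 8
augment #2: 3→4→1 push 4
augment #3: 3→0→6→1 push 9
augment #4: 3→5→4→1 push 10
max flow = 31; residual-reachable set from 3 gives S-side
cut edges (S→T): {(2,1), (3,4), (5,4), (6,1)} total cap 31

Min-cut arcs: {(2,1), (3,4), (5,4), (6,1)} (total capacity 31)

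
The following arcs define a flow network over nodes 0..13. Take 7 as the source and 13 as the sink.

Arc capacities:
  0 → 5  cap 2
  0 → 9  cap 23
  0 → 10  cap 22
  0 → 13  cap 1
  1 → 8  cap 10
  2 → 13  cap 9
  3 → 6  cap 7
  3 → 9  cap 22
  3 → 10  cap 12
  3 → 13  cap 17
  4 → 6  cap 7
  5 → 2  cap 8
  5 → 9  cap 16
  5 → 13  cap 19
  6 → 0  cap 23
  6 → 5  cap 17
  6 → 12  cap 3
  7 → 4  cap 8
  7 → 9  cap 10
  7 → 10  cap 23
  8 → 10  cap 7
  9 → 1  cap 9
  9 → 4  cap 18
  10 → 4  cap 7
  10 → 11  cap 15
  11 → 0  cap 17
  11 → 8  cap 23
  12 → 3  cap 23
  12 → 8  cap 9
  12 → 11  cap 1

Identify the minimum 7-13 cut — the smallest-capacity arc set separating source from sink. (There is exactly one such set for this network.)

augment #1: 7→4→6→0→13 push 1
augment #2: 7→4→6→5→13 push 6
augment #3: 7→10→11→0→5→13 push 2
augment #4: 7→10→11→0→6→5→13 push 1
max flow = 10; residual-reachable set from 7 gives S-side
cut edges (S→T): {(0,5), (0,13), (4,6)} total cap 10

Min-cut arcs: {(0,5), (0,13), (4,6)} (total capacity 10)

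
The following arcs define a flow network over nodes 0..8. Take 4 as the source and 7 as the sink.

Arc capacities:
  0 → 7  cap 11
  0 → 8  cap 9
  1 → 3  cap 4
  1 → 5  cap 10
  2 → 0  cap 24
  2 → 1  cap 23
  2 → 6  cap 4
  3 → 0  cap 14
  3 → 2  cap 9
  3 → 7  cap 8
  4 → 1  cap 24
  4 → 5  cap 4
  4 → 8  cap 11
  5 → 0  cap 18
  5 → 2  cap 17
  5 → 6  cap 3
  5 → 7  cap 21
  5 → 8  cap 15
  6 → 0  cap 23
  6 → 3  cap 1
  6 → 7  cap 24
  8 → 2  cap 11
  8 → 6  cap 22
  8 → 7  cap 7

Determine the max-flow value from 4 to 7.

Maximum flow value: 29

augment #1: 4→5→7 bottleneck 4, total now 4
augment #2: 4→8→7 bottleneck 7, total now 11
augment #3: 4→1→3→7 bottleneck 4, total now 15
augment #4: 4→1→5→7 bottleneck 10, total now 25
augment #5: 4→8→6→7 bottleneck 4, total now 29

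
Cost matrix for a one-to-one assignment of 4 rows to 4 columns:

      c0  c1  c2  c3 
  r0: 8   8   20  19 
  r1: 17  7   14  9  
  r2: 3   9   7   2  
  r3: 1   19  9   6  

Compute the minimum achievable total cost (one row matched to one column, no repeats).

Minimum assignment cost: 25

one of 2 optimal assignments: row0→col1 (cost 8), row1→col2 (cost 14), row2→col3 (cost 2), row3→col0 (cost 1)
total = 8 + 14 + 2 + 1 = 25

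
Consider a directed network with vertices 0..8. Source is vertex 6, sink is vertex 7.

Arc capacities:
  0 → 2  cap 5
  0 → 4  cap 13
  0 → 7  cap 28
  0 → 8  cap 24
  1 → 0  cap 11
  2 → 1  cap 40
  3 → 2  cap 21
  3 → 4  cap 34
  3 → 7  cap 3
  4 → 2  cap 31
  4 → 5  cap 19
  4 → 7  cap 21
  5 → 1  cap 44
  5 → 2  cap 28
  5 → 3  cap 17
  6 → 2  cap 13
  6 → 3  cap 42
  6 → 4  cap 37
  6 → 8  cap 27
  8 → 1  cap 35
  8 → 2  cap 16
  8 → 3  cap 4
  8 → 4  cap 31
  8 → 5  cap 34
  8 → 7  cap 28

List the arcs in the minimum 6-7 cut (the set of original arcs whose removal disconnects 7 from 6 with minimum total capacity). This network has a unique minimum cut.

augment #1: 6→3→7 push 3
augment #2: 6→4→7 push 21
augment #3: 6→8→7 push 27
augment #4: 6→2→1→0→7 push 11
max flow = 62; residual-reachable set from 6 gives S-side
cut edges (S→T): {(1,0), (3,7), (4,7), (6,8)} total cap 62

Min-cut arcs: {(1,0), (3,7), (4,7), (6,8)} (total capacity 62)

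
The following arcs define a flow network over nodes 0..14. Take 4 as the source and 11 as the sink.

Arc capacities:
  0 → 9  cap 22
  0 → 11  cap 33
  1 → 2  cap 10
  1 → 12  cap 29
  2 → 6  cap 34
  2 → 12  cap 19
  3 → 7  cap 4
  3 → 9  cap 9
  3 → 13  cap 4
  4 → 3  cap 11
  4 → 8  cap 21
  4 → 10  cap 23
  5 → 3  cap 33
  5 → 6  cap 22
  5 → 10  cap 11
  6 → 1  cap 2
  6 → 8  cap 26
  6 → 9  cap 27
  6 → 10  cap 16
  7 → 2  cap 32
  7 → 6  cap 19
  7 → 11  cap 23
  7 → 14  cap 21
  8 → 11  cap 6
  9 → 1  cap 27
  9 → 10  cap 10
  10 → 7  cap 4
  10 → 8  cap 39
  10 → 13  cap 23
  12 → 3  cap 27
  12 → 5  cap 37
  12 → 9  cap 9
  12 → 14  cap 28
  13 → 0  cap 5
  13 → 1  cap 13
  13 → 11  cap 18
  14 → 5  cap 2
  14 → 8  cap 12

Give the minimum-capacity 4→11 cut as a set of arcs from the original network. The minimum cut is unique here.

Min-cut arcs: {(3,7), (8,11), (10,7), (13,0), (13,11)} (total capacity 37)

augment #1: 4→8→11 push 6
augment #2: 4→3→7→11 push 4
augment #3: 4→3→13→11 push 4
augment #4: 4→10→7→11 push 4
augment #5: 4→10→13→11 push 14
augment #6: 4→10→13→0→11 push 5
max flow = 37; residual-reachable set from 4 gives S-side
cut edges (S→T): {(3,7), (8,11), (10,7), (13,0), (13,11)} total cap 37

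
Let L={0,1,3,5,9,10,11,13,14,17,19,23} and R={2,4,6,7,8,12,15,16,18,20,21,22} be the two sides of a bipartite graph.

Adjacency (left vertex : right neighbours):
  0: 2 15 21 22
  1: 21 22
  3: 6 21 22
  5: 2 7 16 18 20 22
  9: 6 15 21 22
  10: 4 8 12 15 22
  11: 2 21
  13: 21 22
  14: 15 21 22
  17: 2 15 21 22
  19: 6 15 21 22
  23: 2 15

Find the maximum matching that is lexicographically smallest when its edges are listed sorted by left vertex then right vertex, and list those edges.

Lex-smallest maximum matching: {(0,2), (1,21), (3,6), (5,7), (9,15), (10,4), (13,22)}

|M| = 7 (so the lex-smallest maximum matching has 7 edges)
process left vertices in ascending order; for each, take the smallest-labelled available neighbour that still permits 7 edges overall, or leave it unmatched if none does
lex-smallest matching: {0-2, 1-21, 3-6, 5-7, 9-15, 10-4, 13-22}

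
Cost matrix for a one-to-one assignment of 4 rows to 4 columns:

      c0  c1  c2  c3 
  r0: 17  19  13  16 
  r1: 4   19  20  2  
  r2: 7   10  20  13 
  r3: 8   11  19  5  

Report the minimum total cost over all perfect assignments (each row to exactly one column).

optimal assignment: row0→col2 (cost 13), row1→col0 (cost 4), row2→col1 (cost 10), row3→col3 (cost 5)
total = 13 + 4 + 10 + 5 = 32

Minimum assignment cost: 32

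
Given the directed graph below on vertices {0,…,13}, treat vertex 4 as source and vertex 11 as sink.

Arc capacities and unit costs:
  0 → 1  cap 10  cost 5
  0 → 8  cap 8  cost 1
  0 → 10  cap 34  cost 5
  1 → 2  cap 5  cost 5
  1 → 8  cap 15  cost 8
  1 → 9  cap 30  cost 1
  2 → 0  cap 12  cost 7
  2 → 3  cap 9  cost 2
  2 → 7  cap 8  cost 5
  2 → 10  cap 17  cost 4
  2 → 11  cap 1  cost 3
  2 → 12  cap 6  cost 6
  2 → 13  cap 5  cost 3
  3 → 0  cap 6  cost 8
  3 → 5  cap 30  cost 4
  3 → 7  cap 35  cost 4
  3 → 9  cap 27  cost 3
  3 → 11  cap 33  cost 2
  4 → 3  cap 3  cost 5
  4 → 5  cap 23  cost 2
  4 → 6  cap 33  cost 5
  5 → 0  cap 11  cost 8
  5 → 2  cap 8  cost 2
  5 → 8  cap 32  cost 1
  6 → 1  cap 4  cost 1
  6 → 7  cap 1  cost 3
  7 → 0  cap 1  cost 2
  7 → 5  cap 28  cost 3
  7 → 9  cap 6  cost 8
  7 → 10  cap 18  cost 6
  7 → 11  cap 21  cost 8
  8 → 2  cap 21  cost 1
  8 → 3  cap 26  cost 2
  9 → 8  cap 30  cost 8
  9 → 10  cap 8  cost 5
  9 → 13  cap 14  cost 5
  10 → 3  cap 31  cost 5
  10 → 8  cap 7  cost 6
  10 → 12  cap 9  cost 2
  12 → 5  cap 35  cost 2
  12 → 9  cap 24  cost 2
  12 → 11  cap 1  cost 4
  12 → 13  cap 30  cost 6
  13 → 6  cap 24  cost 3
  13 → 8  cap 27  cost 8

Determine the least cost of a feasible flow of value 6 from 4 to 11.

Minimum cost for 6 units: 42

shortest-cost path #1: 4→5→2→11 push 1 @ unit cost 7 (adds 7)
shortest-cost path #2: 4→3→11 push 3 @ unit cost 7 (adds 21)
shortest-cost path #3: 4→5→8→3→11 push 2 @ unit cost 7 (adds 14)
total cost = 42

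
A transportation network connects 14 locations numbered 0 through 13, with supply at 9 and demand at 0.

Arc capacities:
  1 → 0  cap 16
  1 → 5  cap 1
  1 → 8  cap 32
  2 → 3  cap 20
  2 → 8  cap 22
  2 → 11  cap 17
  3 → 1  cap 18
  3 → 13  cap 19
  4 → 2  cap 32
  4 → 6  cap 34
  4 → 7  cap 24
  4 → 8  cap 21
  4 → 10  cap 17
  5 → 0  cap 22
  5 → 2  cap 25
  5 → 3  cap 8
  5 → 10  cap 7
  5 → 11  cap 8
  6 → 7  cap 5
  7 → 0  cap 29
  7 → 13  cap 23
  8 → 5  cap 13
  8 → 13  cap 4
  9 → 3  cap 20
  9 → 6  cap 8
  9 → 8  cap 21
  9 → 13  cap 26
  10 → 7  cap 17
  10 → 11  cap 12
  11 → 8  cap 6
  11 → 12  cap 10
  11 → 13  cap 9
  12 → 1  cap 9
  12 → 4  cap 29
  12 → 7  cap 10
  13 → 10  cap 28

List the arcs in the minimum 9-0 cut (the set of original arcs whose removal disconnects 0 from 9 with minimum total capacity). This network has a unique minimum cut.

augment #1: 9→3→1→0 push 16
augment #2: 9→6→7→0 push 5
augment #3: 9→8→5→0 push 13
augment #4: 9→3→1→5→0 push 1
augment #5: 9→13→10→7→0 push 17
augment #6: 9→13→10→11→12→7→0 push 7
max flow = 59; residual-reachable set from 9 gives S-side
cut edges (S→T): {(1,0), (1,5), (7,0), (8,5)} total cap 59

Min-cut arcs: {(1,0), (1,5), (7,0), (8,5)} (total capacity 59)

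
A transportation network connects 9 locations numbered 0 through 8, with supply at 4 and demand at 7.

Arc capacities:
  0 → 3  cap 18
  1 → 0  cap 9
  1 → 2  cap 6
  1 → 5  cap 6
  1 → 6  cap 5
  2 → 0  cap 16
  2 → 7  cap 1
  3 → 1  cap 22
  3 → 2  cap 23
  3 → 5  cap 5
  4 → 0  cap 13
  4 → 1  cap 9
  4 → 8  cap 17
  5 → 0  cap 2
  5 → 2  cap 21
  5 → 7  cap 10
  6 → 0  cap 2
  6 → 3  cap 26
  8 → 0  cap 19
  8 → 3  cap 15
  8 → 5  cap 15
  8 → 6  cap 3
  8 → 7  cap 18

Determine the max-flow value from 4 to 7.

Maximum flow value: 28

augment #1: 4→8→7 bottleneck 17, total now 17
augment #2: 4→1→2→7 bottleneck 1, total now 18
augment #3: 4→1→5→7 bottleneck 6, total now 24
augment #4: 4→0→3→5→7 bottleneck 4, total now 28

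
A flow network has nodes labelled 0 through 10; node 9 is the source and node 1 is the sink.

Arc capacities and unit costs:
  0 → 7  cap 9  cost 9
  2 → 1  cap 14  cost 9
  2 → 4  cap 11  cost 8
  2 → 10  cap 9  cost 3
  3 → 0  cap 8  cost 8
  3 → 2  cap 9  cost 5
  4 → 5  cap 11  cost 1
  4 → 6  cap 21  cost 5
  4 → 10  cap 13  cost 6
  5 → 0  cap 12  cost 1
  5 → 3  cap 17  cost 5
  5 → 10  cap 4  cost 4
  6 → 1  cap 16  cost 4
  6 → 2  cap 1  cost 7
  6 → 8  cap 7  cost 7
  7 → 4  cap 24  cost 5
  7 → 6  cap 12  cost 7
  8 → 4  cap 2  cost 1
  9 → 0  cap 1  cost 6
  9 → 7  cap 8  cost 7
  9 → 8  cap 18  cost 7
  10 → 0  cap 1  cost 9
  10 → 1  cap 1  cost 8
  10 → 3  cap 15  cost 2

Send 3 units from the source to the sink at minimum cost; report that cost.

shortest-cost path #1: 9→8→4→6→1 push 2 @ unit cost 17 (adds 34)
shortest-cost path #2: 9→7→6→1 push 1 @ unit cost 18 (adds 18)
total cost = 52

Minimum cost for 3 units: 52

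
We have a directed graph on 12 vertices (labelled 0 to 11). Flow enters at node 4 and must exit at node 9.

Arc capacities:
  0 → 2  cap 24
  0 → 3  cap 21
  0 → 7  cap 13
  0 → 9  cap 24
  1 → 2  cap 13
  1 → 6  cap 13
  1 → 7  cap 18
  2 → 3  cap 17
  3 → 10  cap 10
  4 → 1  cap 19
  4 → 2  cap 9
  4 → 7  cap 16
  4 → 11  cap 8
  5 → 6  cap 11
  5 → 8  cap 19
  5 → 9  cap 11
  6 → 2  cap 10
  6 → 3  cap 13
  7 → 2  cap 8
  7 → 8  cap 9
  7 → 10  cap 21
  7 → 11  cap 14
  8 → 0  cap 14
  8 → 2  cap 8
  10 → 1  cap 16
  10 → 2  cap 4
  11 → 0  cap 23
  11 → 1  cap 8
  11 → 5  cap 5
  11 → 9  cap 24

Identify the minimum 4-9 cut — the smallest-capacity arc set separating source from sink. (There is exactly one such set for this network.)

augment #1: 4→11→9 push 8
augment #2: 4→7→11→9 push 14
augment #3: 4→7→8→0→9 push 2
augment #4: 4→1→7→8→0→9 push 7
max flow = 31; residual-reachable set from 4 gives S-side
cut edges (S→T): {(4,11), (7,8), (7,11)} total cap 31

Min-cut arcs: {(4,11), (7,8), (7,11)} (total capacity 31)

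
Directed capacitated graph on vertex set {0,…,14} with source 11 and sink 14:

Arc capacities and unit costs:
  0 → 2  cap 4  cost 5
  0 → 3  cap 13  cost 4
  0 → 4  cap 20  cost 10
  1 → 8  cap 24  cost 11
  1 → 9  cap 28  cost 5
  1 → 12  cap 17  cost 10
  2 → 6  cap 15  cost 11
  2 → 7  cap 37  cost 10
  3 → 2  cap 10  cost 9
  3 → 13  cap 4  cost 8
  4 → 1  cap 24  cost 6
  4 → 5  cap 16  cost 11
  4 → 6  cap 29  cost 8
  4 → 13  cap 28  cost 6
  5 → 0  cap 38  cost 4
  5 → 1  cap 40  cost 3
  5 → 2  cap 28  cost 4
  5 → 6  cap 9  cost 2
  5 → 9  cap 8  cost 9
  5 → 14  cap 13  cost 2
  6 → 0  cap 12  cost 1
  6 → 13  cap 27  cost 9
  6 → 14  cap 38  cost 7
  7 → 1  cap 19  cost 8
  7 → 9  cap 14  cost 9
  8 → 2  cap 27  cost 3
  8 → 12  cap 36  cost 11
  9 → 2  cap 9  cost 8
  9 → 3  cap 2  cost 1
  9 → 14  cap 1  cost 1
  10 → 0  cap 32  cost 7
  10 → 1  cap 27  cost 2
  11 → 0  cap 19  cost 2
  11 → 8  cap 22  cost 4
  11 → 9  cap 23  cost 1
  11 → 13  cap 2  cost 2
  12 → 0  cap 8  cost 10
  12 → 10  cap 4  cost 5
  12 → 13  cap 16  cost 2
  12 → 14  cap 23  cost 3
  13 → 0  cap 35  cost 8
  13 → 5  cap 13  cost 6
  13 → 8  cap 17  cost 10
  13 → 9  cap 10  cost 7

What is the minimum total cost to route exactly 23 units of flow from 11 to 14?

Minimum cost for 23 units: 382

shortest-cost path #1: 11→9→14 push 1 @ unit cost 2 (adds 2)
shortest-cost path #2: 11→13→5→14 push 2 @ unit cost 10 (adds 20)
shortest-cost path #3: 11→8→12→14 push 20 @ unit cost 18 (adds 360)
total cost = 382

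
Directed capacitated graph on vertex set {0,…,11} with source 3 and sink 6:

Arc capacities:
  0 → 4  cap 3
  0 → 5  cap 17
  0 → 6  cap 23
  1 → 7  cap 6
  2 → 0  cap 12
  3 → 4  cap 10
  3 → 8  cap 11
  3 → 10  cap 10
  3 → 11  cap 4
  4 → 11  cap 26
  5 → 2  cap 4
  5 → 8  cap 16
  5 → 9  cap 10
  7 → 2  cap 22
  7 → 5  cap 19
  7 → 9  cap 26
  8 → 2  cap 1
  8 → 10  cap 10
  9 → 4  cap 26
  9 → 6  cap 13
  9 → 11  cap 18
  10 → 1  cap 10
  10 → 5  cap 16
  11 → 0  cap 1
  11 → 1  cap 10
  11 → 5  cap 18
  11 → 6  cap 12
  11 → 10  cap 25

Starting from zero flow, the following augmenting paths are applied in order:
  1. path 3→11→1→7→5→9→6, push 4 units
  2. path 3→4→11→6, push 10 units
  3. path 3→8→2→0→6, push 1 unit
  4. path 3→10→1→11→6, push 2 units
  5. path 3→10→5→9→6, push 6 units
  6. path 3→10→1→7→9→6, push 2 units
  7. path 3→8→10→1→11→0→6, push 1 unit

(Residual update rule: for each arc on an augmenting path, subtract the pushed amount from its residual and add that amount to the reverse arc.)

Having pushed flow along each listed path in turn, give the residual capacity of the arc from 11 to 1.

after path 1 (3→11→1→7→5→9→6, push 4): res(11,1)=6
after path 2 (3→4→11→6, push 10): res(11,1)=6
after path 3 (3→8→2→0→6, push 1): res(11,1)=6
after path 4 (3→10→1→11→6, push 2): res(11,1)=8
after path 5 (3→10→5→9→6, push 6): res(11,1)=8
after path 6 (3→10→1→7→9→6, push 2): res(11,1)=8
after path 7 (3→8→10→1→11→0→6, push 1): res(11,1)=9

Residual capacity of (11,1): 9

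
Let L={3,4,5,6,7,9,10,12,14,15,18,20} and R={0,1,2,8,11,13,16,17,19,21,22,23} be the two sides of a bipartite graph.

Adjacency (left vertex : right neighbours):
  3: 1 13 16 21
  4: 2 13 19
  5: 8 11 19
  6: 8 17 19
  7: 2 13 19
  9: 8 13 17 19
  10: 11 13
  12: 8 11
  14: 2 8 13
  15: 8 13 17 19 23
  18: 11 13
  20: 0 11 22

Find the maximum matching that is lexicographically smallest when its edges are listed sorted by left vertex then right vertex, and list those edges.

|M| = 9 (so the lex-smallest maximum matching has 9 edges)
process left vertices in ascending order; for each, take the smallest-labelled available neighbour that still permits 9 edges overall, or leave it unmatched if none does
lex-smallest matching: {3-1, 4-2, 5-8, 6-17, 7-13, 9-19, 10-11, 15-23, 20-0}

Lex-smallest maximum matching: {(3,1), (4,2), (5,8), (6,17), (7,13), (9,19), (10,11), (15,23), (20,0)}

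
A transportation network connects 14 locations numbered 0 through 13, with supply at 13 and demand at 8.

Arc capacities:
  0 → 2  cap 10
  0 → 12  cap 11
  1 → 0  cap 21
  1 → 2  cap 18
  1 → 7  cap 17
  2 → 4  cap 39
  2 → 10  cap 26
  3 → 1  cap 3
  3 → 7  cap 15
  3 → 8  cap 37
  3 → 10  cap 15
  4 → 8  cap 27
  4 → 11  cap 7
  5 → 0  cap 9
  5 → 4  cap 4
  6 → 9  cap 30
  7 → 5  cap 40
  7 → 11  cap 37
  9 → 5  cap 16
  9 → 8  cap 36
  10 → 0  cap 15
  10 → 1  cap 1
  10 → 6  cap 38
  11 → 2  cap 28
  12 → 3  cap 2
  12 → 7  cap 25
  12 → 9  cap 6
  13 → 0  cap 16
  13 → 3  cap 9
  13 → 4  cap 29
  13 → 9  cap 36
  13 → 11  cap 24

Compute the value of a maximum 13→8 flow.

augment #1: 13→3→8 bottleneck 9, total now 9
augment #2: 13→4→8 bottleneck 27, total now 36
augment #3: 13→9→8 bottleneck 36, total now 72
augment #4: 13→0→12→3→8 bottleneck 2, total now 74

Maximum flow value: 74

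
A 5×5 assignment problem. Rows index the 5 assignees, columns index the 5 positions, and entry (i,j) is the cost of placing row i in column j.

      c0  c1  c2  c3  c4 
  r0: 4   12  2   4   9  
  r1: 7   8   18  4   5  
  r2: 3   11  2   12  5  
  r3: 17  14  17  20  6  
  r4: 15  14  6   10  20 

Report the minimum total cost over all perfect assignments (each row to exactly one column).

Minimum assignment cost: 27

optimal assignment: row0→col3 (cost 4), row1→col1 (cost 8), row2→col0 (cost 3), row3→col4 (cost 6), row4→col2 (cost 6)
total = 4 + 8 + 3 + 6 + 6 = 27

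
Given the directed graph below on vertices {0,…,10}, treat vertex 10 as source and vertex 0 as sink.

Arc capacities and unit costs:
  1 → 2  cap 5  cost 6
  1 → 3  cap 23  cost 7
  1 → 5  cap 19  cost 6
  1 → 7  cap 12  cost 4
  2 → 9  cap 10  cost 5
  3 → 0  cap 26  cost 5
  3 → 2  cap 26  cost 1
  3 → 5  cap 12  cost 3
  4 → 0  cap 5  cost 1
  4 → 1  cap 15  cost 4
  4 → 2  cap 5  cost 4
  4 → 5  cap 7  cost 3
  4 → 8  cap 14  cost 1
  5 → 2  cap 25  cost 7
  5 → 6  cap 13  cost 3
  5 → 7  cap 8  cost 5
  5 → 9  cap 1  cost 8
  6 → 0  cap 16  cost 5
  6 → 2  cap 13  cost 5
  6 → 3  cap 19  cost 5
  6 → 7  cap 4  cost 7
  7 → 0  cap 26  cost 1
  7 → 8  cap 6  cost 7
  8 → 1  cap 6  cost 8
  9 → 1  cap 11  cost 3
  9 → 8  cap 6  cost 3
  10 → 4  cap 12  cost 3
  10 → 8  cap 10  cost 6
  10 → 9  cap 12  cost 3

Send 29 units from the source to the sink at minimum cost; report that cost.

shortest-cost path #1: 10→4→0 push 5 @ unit cost 4 (adds 20)
shortest-cost path #2: 10→9→1→7→0 push 11 @ unit cost 11 (adds 121)
shortest-cost path #3: 10→4→5→7→0 push 7 @ unit cost 12 (adds 84)
shortest-cost path #4: 10→8→1→7→0 push 1 @ unit cost 19 (adds 19)
shortest-cost path #5: 10→8→1→3→0 push 5 @ unit cost 26 (adds 130)
total cost = 374

Minimum cost for 29 units: 374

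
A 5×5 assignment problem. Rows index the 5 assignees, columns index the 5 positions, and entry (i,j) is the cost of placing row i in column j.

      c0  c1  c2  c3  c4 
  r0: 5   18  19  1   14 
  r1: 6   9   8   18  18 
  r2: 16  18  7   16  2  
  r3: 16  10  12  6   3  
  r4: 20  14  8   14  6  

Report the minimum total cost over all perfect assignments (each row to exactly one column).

Minimum assignment cost: 27

optimal assignment: row0→col3 (cost 1), row1→col0 (cost 6), row2→col4 (cost 2), row3→col1 (cost 10), row4→col2 (cost 8)
total = 1 + 6 + 2 + 10 + 8 = 27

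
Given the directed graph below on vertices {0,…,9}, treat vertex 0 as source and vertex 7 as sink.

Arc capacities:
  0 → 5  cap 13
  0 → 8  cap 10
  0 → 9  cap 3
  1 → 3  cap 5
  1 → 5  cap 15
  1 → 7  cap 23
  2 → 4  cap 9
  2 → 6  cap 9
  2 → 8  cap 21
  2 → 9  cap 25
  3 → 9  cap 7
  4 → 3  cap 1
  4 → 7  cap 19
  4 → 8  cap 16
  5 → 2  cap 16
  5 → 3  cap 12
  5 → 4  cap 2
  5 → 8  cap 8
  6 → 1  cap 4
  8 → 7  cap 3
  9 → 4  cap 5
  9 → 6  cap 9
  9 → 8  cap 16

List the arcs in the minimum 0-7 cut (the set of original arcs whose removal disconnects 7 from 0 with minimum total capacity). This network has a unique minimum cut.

augment #1: 0→8→7 push 3
augment #2: 0→5→4→7 push 2
augment #3: 0→9→4→7 push 3
augment #4: 0→5→2→4→7 push 9
augment #5: 0→5→2→6→1→7 push 2
max flow = 19; residual-reachable set from 0 gives S-side
cut edges (S→T): {(0,5), (0,9), (8,7)} total cap 19

Min-cut arcs: {(0,5), (0,9), (8,7)} (total capacity 19)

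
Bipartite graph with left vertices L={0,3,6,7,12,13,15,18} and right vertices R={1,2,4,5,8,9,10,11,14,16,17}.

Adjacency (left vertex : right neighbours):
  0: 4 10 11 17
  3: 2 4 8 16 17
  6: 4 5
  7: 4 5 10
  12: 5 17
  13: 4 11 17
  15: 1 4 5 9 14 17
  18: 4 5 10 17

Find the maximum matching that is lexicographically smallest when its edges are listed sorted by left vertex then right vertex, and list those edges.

Lex-smallest maximum matching: {(0,4), (3,2), (6,5), (7,10), (12,17), (13,11), (15,1)}

|M| = 7 (so the lex-smallest maximum matching has 7 edges)
process left vertices in ascending order; for each, take the smallest-labelled available neighbour that still permits 7 edges overall, or leave it unmatched if none does
lex-smallest matching: {0-4, 3-2, 6-5, 7-10, 12-17, 13-11, 15-1}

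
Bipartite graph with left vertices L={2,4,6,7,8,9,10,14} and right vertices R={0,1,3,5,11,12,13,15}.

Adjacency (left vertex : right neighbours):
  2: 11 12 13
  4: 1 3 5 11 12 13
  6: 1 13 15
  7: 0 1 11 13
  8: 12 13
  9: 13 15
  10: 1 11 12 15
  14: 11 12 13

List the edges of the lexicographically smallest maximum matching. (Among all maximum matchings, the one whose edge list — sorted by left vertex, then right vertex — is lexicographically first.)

|M| = 7 (so the lex-smallest maximum matching has 7 edges)
process left vertices in ascending order; for each, take the smallest-labelled available neighbour that still permits 7 edges overall, or leave it unmatched if none does
lex-smallest matching: {2-11, 4-3, 6-1, 7-0, 8-12, 9-13, 10-15}

Lex-smallest maximum matching: {(2,11), (4,3), (6,1), (7,0), (8,12), (9,13), (10,15)}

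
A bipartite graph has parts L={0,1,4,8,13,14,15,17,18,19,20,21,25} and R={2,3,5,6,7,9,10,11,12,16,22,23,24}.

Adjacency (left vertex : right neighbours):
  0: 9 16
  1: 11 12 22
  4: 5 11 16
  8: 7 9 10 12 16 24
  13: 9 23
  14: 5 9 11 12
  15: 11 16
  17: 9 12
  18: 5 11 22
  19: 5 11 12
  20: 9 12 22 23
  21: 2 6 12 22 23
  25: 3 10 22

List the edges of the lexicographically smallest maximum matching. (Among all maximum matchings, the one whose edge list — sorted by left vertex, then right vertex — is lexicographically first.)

|M| = 10 (so the lex-smallest maximum matching has 10 edges)
process left vertices in ascending order; for each, take the smallest-labelled available neighbour that still permits 10 edges overall, or leave it unmatched if none does
lex-smallest matching: {0-9, 1-11, 4-5, 8-7, 13-23, 14-12, 15-16, 18-22, 21-2, 25-3}

Lex-smallest maximum matching: {(0,9), (1,11), (4,5), (8,7), (13,23), (14,12), (15,16), (18,22), (21,2), (25,3)}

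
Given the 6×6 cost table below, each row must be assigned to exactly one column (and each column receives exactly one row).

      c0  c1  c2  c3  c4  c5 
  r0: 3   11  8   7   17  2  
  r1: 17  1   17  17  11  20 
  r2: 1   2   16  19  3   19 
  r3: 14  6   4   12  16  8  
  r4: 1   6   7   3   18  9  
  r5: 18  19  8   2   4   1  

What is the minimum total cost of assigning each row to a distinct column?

Minimum assignment cost: 13

optimal assignment: row0→col5 (cost 2), row1→col1 (cost 1), row2→col4 (cost 3), row3→col2 (cost 4), row4→col0 (cost 1), row5→col3 (cost 2)
total = 2 + 1 + 3 + 4 + 1 + 2 = 13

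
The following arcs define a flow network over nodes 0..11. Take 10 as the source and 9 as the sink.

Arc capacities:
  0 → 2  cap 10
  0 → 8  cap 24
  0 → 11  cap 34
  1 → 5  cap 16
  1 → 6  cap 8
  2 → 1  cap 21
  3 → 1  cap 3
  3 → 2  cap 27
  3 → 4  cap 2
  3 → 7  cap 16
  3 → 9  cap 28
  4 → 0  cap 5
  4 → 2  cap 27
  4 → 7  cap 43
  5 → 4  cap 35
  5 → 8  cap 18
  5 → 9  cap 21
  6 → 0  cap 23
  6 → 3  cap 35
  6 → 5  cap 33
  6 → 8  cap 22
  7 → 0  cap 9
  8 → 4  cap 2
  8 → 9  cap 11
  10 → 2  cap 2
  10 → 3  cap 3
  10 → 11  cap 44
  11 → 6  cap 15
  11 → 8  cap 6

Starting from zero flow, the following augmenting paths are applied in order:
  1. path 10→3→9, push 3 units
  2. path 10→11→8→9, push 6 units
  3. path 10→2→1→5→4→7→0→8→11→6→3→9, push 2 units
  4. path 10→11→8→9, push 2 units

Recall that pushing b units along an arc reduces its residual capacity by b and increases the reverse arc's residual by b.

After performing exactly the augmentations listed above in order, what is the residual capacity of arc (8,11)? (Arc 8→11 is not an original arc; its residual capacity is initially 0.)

Residual capacity of (8,11): 6

after path 1 (10→3→9, push 3): res(8,11)=0
after path 2 (10→11→8→9, push 6): res(8,11)=6
after path 3 (10→2→1→5→4→7→0→8→11→6→3→9, push 2): res(8,11)=4
after path 4 (10→11→8→9, push 2): res(8,11)=6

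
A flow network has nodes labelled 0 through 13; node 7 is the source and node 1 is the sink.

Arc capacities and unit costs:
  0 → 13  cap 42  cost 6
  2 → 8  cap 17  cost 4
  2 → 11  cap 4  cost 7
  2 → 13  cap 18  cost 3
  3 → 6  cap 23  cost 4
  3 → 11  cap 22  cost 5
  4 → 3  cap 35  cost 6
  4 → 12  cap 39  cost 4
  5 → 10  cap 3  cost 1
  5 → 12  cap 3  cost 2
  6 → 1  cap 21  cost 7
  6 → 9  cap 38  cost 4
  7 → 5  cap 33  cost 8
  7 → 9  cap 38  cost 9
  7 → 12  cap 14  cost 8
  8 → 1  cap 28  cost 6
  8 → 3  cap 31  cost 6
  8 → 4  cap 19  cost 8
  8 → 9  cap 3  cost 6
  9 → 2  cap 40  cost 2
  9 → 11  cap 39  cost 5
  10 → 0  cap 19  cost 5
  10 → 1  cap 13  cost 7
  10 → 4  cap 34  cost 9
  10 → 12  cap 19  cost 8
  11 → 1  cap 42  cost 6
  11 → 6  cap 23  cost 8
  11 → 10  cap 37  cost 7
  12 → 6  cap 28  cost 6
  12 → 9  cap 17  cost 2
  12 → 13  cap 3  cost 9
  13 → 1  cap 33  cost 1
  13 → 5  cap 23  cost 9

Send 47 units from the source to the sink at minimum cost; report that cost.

shortest-cost path #1: 7→9→2→13→1 push 18 @ unit cost 15 (adds 270)
shortest-cost path #2: 7→5→10→1 push 3 @ unit cost 16 (adds 48)
shortest-cost path #3: 7→12→13→1 push 3 @ unit cost 18 (adds 54)
shortest-cost path #4: 7→9→11→1 push 20 @ unit cost 20 (adds 400)
shortest-cost path #5: 7→12→6→1 push 3 @ unit cost 21 (adds 63)
total cost = 835

Minimum cost for 47 units: 835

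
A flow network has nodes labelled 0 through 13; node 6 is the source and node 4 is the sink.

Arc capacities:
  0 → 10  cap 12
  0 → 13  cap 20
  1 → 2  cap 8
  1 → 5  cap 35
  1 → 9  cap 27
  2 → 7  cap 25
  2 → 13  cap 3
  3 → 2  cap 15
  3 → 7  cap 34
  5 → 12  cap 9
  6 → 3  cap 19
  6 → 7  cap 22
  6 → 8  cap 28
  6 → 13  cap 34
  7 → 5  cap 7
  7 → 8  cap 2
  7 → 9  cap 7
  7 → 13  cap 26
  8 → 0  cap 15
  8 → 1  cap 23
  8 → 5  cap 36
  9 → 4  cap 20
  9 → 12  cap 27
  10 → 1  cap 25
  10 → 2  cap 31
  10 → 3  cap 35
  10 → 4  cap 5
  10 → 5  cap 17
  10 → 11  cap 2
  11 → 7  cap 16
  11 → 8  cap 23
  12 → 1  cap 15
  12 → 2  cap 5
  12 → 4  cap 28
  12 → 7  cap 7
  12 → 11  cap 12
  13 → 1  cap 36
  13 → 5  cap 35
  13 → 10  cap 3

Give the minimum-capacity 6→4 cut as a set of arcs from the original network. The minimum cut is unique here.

Min-cut arcs: {(1,9), (5,12), (7,9), (10,4)} (total capacity 48)

augment #1: 6→7→9→4 push 7
augment #2: 6→13→10→4 push 3
augment #3: 6→7→5→12→4 push 7
augment #4: 6→8→0→10→4 push 2
augment #5: 6→8→1→9→4 push 13
augment #6: 6→8→5→12→4 push 2
augment #7: 6→8→1→9→12→4 push 10
augment #8: 6→13→1→9→12→4 push 4
max flow = 48; residual-reachable set from 6 gives S-side
cut edges (S→T): {(1,9), (5,12), (7,9), (10,4)} total cap 48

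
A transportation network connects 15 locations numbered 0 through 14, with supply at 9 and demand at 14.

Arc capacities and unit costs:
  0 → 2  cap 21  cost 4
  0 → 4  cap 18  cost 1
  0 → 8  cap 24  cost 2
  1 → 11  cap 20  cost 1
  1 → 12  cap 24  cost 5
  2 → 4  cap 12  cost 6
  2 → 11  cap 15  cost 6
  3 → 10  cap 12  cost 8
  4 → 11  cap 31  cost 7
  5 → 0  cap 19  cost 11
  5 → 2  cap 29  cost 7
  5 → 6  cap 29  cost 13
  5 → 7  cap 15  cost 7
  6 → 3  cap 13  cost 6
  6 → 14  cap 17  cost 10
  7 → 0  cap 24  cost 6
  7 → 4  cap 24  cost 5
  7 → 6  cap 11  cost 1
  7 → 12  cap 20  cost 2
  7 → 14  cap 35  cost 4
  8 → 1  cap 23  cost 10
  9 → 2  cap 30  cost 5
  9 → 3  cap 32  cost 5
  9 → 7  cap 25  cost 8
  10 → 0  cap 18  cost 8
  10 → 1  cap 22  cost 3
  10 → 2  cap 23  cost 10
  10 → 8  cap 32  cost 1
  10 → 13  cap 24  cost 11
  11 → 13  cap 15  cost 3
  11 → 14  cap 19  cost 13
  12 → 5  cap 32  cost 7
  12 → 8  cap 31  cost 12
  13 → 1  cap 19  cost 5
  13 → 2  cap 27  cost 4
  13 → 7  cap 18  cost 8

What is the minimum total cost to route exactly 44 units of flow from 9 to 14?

Minimum cost for 44 units: 780

shortest-cost path #1: 9→7→14 push 25 @ unit cost 12 (adds 300)
shortest-cost path #2: 9→2→11→14 push 15 @ unit cost 24 (adds 360)
shortest-cost path #3: 9→3→10→1→11→14 push 4 @ unit cost 30 (adds 120)
total cost = 780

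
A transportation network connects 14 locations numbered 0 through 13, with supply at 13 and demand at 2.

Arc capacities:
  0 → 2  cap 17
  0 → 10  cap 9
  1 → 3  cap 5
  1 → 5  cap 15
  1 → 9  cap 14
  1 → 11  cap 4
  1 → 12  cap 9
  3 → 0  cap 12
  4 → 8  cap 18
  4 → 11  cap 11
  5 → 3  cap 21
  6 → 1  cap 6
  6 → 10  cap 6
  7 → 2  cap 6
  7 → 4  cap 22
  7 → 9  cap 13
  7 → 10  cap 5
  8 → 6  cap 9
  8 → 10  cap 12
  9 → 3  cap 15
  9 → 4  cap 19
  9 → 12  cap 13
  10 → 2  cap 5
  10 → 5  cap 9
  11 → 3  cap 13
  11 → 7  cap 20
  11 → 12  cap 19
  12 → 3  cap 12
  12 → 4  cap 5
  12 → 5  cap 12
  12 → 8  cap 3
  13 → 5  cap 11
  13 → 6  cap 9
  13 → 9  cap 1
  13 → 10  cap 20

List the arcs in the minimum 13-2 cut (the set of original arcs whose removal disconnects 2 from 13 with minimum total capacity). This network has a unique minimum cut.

augment #1: 13→10→2 push 5
augment #2: 13→5→3→0→2 push 11
augment #3: 13→9→3→0→2 push 1
augment #4: 13→6→1→11→7→2 push 4
augment #5: 13→6→1→9→4→11→7→2 push 2
max flow = 23; residual-reachable set from 13 gives S-side
cut edges (S→T): {(3,0), (7,2), (10,2)} total cap 23

Min-cut arcs: {(3,0), (7,2), (10,2)} (total capacity 23)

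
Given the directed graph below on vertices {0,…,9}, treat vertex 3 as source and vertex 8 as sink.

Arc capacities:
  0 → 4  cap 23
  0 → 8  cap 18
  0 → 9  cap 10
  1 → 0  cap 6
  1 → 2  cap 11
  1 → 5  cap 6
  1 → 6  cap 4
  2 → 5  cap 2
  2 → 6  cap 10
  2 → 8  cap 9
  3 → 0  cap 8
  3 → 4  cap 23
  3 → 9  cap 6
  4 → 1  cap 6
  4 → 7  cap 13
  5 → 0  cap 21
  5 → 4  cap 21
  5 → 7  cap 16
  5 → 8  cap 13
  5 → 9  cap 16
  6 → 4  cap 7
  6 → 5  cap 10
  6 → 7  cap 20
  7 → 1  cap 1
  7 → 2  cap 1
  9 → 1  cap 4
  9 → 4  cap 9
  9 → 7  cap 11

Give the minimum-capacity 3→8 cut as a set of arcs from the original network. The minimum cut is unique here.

Min-cut arcs: {(3,0), (4,1), (7,1), (7,2), (9,1)} (total capacity 20)

augment #1: 3→0→8 push 8
augment #2: 3→4→1→0→8 push 6
augment #3: 3→4→7→2→8 push 1
augment #4: 3→9→1→2→8 push 4
augment #5: 3→4→7→1→2→8 push 1
max flow = 20; residual-reachable set from 3 gives S-side
cut edges (S→T): {(3,0), (4,1), (7,1), (7,2), (9,1)} total cap 20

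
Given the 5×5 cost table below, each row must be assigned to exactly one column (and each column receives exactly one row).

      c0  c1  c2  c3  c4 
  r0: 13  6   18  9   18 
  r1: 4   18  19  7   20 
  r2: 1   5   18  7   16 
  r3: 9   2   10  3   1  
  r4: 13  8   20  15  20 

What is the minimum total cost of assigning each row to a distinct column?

Minimum assignment cost: 35

one of 2 optimal assignments: row0→col1 (cost 6), row1→col3 (cost 7), row2→col0 (cost 1), row3→col4 (cost 1), row4→col2 (cost 20)
total = 6 + 7 + 1 + 1 + 20 = 35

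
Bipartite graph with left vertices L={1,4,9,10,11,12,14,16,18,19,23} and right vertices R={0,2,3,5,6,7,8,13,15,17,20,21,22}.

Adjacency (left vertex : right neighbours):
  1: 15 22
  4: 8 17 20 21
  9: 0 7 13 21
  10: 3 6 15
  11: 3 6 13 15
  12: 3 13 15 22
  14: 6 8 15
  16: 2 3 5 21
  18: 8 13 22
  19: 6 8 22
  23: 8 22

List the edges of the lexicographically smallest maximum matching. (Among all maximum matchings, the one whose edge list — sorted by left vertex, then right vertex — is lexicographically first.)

|M| = 9 (so the lex-smallest maximum matching has 9 edges)
process left vertices in ascending order; for each, take the smallest-labelled available neighbour that still permits 9 edges overall, or leave it unmatched if none does
lex-smallest matching: {1-15, 4-17, 9-0, 10-3, 11-6, 12-13, 14-8, 16-2, 18-22}

Lex-smallest maximum matching: {(1,15), (4,17), (9,0), (10,3), (11,6), (12,13), (14,8), (16,2), (18,22)}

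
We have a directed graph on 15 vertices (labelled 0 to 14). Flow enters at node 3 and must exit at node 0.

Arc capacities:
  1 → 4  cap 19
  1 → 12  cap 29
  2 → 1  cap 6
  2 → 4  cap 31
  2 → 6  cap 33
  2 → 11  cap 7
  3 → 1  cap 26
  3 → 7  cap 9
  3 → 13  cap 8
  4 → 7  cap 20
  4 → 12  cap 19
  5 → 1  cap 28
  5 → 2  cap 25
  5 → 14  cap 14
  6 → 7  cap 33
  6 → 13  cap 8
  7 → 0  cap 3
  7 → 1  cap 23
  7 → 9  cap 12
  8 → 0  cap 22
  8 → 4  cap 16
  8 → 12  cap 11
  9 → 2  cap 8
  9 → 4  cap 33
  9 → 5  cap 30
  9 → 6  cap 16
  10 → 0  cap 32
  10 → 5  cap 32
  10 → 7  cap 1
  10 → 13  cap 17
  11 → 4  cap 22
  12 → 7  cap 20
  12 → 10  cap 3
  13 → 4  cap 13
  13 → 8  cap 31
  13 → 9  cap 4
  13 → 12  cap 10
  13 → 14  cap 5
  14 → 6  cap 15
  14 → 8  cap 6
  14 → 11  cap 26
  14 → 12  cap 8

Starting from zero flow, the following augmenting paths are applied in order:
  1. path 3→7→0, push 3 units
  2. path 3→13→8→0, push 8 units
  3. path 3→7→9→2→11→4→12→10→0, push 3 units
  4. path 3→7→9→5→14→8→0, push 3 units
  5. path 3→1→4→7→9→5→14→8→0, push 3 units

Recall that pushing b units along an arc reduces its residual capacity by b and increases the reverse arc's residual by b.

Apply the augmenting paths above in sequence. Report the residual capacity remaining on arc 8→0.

Residual capacity of (8,0): 8

after path 1 (3→7→0, push 3): res(8,0)=22
after path 2 (3→13→8→0, push 8): res(8,0)=14
after path 3 (3→7→9→2→11→4→12→10→0, push 3): res(8,0)=14
after path 4 (3→7→9→5→14→8→0, push 3): res(8,0)=11
after path 5 (3→1→4→7→9→5→14→8→0, push 3): res(8,0)=8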